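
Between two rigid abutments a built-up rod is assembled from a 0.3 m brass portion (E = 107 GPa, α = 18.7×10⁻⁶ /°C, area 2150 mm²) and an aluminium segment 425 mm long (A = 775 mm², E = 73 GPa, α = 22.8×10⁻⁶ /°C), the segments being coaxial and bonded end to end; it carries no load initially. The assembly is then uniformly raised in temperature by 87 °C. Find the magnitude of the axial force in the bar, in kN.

Free thermal expansion of the whole bar: Σ αᵢΔT Lᵢ = 18.7×10⁻⁶×87×300 + 22.8×10⁻⁶×87×425 = 1.331 mm.
Since the ends are fixed, an axial force P builds up, equal in every segment, with P · Σ Lᵢ/(AᵢEᵢ) = δ_free.
The series flexibility is Σ Lᵢ/(AᵢEᵢ) = 300/(2150×107×10³) + 425/(775×73×10³) = 8.816×10⁻⁶ mm/N.
So P = 1.331 / 8.816×10⁻⁶ = 151 kN, compressive.

P ≈ 151 kN (compressive)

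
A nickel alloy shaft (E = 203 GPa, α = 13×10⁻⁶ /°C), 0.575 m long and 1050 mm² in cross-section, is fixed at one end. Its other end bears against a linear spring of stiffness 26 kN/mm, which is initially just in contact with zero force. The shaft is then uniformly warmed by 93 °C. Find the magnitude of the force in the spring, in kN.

P ≈ 16.9 kN

If the spring were absent the shaft would lengthen by αΔT L = 13×10⁻⁶ × 93 × 575 = 0.6952 mm.
With a force P in the spring, the elastic change of the shaft is PL/(AE) and that of the spring is P/k; compatibility requires their sum to equal δ_free.
So P = δ_free / [L/(AE) + 1/k] = 0.6952 / [ 575/(1050×203×10³) + 1/(26×10³) ].
P = 0.6952 / 4.116×10⁻⁵ = 16890 N.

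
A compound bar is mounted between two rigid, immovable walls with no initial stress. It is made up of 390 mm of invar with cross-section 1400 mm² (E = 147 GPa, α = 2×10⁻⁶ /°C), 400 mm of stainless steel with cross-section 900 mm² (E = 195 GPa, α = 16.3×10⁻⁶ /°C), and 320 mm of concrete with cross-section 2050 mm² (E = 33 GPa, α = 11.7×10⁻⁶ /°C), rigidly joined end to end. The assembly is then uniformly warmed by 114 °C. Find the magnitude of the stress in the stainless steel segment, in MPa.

If the supports were absent, the total length change would be Σ αᵢΔT Lᵢ = 2×10⁻⁶×114×390 + 16.3×10⁻⁶×114×400 + 11.7×10⁻⁶×114×320 = 1.259 mm.
The walls prevent any net length change, so an axial force P (same in every segment) develops. Compatibility: P · Σ Lᵢ/(AᵢEᵢ) = δ_free.
Σ Lᵢ/(AᵢEᵢ) = 390/(1400×147×10³) + 400/(900×195×10³) + 320/(2050×33×10³) = 8.904×10⁻⁶ mm/N.
Hence P = δ_free / Σ(L/AE) = 1.259/8.904×10⁻⁶ = 141.4 kN (compressive).
σ_{stainless steel} = P / A = 141400 / 900 = 157.1 MPa.

σ ≈ 157 MPa (compressive)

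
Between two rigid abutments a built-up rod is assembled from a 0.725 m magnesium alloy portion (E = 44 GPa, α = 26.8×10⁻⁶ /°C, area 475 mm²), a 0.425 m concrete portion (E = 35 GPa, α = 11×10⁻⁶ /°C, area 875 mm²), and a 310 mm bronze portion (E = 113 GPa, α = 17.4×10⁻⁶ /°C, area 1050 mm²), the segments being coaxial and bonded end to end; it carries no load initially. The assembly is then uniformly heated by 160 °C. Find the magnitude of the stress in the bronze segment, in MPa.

σ ≈ 87.8 MPa (compressive)

With the walls removed the bar would change length by δ_free = Σ αᵢΔT Lᵢ = 26.8×10⁻⁶×160×725 + 11×10⁻⁶×160×425 + 17.4×10⁻⁶×160×310 = 4.72 mm.
The walls prevent any net length change, so an axial force P (same in every segment) develops. Compatibility: P · Σ Lᵢ/(AᵢEᵢ) = δ_free.
The series flexibility is Σ Lᵢ/(AᵢEᵢ) = 725/(475×44×10³) + 425/(875×35×10³) + 310/(1050×113×10³) = 5.118×10⁻⁵ mm/N.
P = 4.72 / 5.118×10⁻⁵ = 92220 N = 92.22 kN, compressive.
σ_{bronze} = P / A = 92220 / 1050 = 87.83 MPa.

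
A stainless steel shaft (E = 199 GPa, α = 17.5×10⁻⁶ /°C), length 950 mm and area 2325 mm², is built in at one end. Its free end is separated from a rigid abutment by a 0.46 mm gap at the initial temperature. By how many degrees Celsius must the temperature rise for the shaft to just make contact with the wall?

The gap closes when αΔT L = 0.46 mm, since the shaft is still unstressed at that instant.
ΔT = 0.46 / (17.5×10⁻⁶ × 950) = 27.67 °C.

ΔT ≈ 27.7 °C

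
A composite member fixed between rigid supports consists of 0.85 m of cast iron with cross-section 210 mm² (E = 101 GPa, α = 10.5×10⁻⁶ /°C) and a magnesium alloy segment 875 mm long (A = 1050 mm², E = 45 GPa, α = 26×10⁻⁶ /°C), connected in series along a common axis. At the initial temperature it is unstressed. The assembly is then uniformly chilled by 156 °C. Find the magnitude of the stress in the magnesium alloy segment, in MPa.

If the supports were absent, the total length change would be Σ αᵢΔT Lᵢ = 10.5×10⁻⁶×156×850 + 26×10⁻⁶×156×875 = 4.941 mm.
Since the ends are fixed, an axial force P builds up, equal in every segment, with P · Σ Lᵢ/(AᵢEᵢ) = δ_free.
Σ Lᵢ/(AᵢEᵢ) = 850/(210×101×10³) + 875/(1050×45×10³) = 5.859×10⁻⁵ mm/N.
P = 4.941 / 5.859×10⁻⁵ = 84330 N = 84.33 kN, tensile.
σ_{magnesium alloy} = P / A = 84330 / 1050 = 80.32 MPa.

σ ≈ 80.3 MPa (tensile)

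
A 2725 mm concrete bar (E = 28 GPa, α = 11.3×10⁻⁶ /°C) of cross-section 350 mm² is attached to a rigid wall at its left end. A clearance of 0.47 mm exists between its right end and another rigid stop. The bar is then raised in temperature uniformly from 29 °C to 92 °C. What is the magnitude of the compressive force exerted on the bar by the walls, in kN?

P ≈ 5.29 kN

Unrestrained expansion: δ_free = αΔT L = 11.3×10⁻⁶ × 63 × 2725 = 1.94 mm.
After closing the 0.47 mm clearance, 1.94 − 0.47 = 1.47 mm of expansion remains to be suppressed by the wall.
Compatibility: PL/(AE) = 1.47 mm, so σ = P/A = E × (1.47/2725) = 15.1 MPa.
Force on the wall = σA = 15.1 × 350 mm² = 5.286 kN.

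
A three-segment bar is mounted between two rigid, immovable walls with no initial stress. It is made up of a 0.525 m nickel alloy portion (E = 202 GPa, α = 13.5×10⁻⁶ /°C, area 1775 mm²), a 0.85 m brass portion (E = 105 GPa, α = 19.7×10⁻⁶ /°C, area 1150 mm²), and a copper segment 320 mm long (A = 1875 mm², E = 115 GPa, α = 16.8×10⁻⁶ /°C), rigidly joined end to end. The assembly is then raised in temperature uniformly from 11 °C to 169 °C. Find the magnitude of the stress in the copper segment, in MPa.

If the supports were absent, the total length change would be Σ αᵢΔT Lᵢ = 13.5×10⁻⁶×158×525 + 19.7×10⁻⁶×158×850 + 16.8×10⁻⁶×158×320 = 4.615 mm.
Since the ends are fixed, an axial force P builds up, equal in every segment, with P · Σ Lᵢ/(AᵢEᵢ) = δ_free.
Σ Lᵢ/(AᵢEᵢ) = 525/(1775×202×10³) + 850/(1150×105×10³) + 320/(1875×115×10³) = 9.988×10⁻⁶ mm/N.
Hence P = δ_free / Σ(L/AE) = 4.615/9.988×10⁻⁶ = 462.1 kN (compressive).
σ_{copper} = P / A = 462100 / 1875 = 246.4 MPa.

σ ≈ 246 MPa (compressive)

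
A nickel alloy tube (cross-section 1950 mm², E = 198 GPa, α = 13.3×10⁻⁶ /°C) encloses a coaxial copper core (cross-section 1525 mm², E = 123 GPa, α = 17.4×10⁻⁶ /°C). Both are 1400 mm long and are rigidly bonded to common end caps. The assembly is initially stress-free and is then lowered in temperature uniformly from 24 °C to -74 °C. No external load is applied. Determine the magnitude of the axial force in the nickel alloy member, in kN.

P ≈ 50.7 kN (compressive in the nickel alloy)

Equilibrium of a rigid end plate with no external load gives equal and opposite internal forces ±P in the two members. Since α_{copper} > α_{nickel alloy}, cooling drives the copper into tension and the nickel alloy into compression.
Compatibility of the two members (thermal + elastic change equal): (α₁ − α₂)ΔT = P·[1/(A₁E₁) + 1/(A₂E₂)].
|α₁ − α₂|·ΔT = 4.1×10⁻⁶ × 98 = 0.0004018.
1/(A₁E₁) + 1/(A₂E₂) = 1/(1950×198×10³) + 1/(1525×123×10³) = 7.921×10⁻⁹ N⁻¹.
P = 0.0004018 / 7.921×10⁻⁹ = 50720 N = 50.72 kN.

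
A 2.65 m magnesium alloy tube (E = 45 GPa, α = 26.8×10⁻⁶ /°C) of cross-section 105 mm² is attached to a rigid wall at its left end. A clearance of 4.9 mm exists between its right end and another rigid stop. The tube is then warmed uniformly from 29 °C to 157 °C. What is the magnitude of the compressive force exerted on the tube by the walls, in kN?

P ≈ 7.47 kN

If the wall were absent the tube would grow by αΔT L = 26.8×10⁻⁶ × 128 × 2650 = 9.091 mm.
This exceeds the 4.9 mm gap, so the wall pushes back. The portion of expansion that must be recovered elastically is δ_free − gap = 9.091 − 4.9 = 4.191 mm.
So σ = E(δ_free − g)/L = 45×10³ × 4.191/2650 = 71.16 MPa.
P = σA = 71.16 × 105 = 7.472 kN.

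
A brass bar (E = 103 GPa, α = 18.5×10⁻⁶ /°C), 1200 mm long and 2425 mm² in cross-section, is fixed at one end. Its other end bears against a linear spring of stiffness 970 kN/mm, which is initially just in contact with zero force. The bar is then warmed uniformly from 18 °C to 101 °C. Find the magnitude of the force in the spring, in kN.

Free thermal expansion: δ_free = αΔT L = 18.5×10⁻⁶ × 83 × 1200 = 1.843 mm.
Let P be the compressive force at the spring. The bar shortens elastically by PL/(AE) and the spring compresses by P/k; together these equal δ_free.
P [ L/(AE) + 1/k ] = δ_free → P [ 1200/(2425×103×10³) + 1/(970×10³) ] = 1.843.
P = 1.843 / 5.835×10⁻⁶ = 315800 N.

P ≈ 316 kN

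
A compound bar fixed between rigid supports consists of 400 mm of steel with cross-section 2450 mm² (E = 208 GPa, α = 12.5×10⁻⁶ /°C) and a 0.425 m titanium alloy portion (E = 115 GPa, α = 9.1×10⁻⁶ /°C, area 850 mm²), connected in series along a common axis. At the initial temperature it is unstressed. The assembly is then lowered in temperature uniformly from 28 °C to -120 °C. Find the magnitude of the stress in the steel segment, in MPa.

σ ≈ 104 MPa (tensile)

Free thermal contraction of the whole bar: Σ αᵢΔT Lᵢ = 12.5×10⁻⁶×148×400 + 9.1×10⁻⁶×148×425 = 1.312 mm.
The walls prevent any net length change, so an axial force P (same in every segment) develops. Compatibility: P · Σ Lᵢ/(AᵢEᵢ) = δ_free.
The series flexibility is Σ Lᵢ/(AᵢEᵢ) = 400/(2450×208×10³) + 425/(850×115×10³) = 5.133×10⁻⁶ mm/N.
So P = 1.312 / 5.133×10⁻⁶ = 255.7 kN, tensile.
σ_{steel} = P / A = 255700 / 2450 = 104.4 MPa.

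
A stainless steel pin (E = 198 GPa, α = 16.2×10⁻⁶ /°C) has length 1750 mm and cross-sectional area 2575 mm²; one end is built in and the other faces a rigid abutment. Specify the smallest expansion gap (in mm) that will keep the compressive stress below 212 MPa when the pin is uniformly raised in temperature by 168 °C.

With no wall the pin would lengthen by αΔT L = 16.2×10⁻⁶ × 168 × 1750 = 4.763 mm.
At the allowable stress the elastic shortening the wall may impose is σL/E = 212 × 1750 / (198×10³) = 1.874 mm.
So the gap has to take up the difference, g_min = δ_free − σL/E = 4.763 − 1.874 = 2.889 mm.

g ≈ 2.89 mm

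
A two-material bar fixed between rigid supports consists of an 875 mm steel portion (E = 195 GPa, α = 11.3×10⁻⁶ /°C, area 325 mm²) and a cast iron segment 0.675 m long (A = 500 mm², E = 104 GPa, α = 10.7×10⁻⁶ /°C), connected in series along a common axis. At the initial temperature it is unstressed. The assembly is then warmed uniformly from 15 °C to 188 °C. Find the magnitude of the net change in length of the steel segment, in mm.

With the walls removed the bar would change length by δ_free = Σ αᵢΔT Lᵢ = 11.3×10⁻⁶×173×875 + 10.7×10⁻⁶×173×675 = 2.96 mm.
Since the ends are fixed, an axial force P builds up, equal in every segment, with P · Σ Lᵢ/(AᵢEᵢ) = δ_free.
The series flexibility is Σ Lᵢ/(AᵢEᵢ) = 875/(325×195×10³) + 675/(500×104×10³) = 2.679×10⁻⁵ mm/N.
Hence P = δ_free / Σ(L/AE) = 2.96/2.679×10⁻⁵ = 110.5 kN (compressive).
For the steel segment, free thermal change = 11.3×10⁻⁶×173×875 = 1.711 mm and elastic change from P = 110500×875/(325×195×10³) = 1.526 mm; these oppose, so the net change is 0.185 mm (segment lengthens).

|ΔL| ≈ 0.185 mm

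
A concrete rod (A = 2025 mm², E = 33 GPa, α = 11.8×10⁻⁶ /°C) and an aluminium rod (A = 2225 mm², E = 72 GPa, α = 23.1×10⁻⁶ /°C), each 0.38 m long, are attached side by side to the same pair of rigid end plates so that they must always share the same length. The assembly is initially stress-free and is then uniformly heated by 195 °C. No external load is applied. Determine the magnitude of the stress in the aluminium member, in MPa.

σ ≈ 46.7 MPa (compressive)

Both members must finish at the same length. With the larger α, the aluminium tends to over-expand; the plates restrain it, putting the aluminium in compression and the concrete in tension. With no external load the two internal forces are equal and opposite, magnitude P.
Setting the final lengths equal and cancelling L: (α₁ − α₂)ΔT = P/(A₁E₁) + P/(A₂E₂).
|α₁ − α₂|·ΔT = 11.3×10⁻⁶ × 195 = 0.002204.
1/(A₁E₁) + 1/(A₂E₂) = 1/(2025×33×10³) + 1/(2225×72×10³) = 2.121×10⁻⁸ N⁻¹.
So P = 0.002204 / 2.121×10⁻⁸ = 103.9 kN.
σ_{aluminium} = P/A₂ = 103900/2225 = 46.7 MPa, compressive.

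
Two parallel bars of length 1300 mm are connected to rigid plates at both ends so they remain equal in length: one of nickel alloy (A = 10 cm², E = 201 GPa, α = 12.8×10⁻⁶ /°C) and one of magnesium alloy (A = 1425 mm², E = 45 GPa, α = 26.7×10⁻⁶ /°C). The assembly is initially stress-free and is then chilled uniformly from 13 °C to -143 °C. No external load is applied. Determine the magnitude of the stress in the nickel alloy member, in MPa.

σ ≈ 105 MPa (compressive)

Equilibrium of a rigid end plate with no external load gives equal and opposite internal forces ±P in the two members. Since α_{magnesium alloy} > α_{nickel alloy}, cooling drives the magnesium alloy into tension and the nickel alloy into compression.
Setting the final lengths equal and cancelling L: (α₁ − α₂)ΔT = P/(A₁E₁) + P/(A₂E₂).
|α₁ − α₂|·ΔT = 13.9×10⁻⁶ × 156 = 0.002168.
1/(A₁E₁) + 1/(A₂E₂) = 1/(1000×201×10³) + 1/(1425×45×10³) = 2.057×10⁻⁸ N⁻¹.
P = 0.002168 / 2.057×10⁻⁸ = 105400 N = 105.4 kN.
σ_{nickel alloy} = P/A₁ = 105400/1000 = 105.4 MPa, compressive.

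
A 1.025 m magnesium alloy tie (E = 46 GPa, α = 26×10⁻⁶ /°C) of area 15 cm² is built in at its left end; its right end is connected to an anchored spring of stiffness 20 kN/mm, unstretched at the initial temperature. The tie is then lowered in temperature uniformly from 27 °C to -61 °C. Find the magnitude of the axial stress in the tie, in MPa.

σ ≈ 24.1 MPa (tensile)

The unrestrained thermal change is αΔT L = 26×10⁻⁶ × 88 × 1025 = 2.345 mm.
Let P be the tensile force in the spring. The tie extends elastically by PL/(AE) and the spring stretches by P/k; together these equal δ_free.
So P = δ_free / [L/(AE) + 1/k] = 2.345 / [ 1025/(1500×46×10³) + 1/(20×10³) ].
P = 2.345 / 6.486×10⁻⁵ = 36160 N.
σ = P/A = 36160/1500 = 24.11 MPa.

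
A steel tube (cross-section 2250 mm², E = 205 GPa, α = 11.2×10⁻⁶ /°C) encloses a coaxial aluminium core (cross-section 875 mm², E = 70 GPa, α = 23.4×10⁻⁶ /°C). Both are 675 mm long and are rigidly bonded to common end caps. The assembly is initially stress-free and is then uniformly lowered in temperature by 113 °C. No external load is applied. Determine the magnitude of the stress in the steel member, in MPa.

σ ≈ 33.1 MPa (compressive)

The aluminium has the larger α, so on cooling it would change length more than the steel if both were free. The rigid plates force a common final length, so the aluminium is put into tension and the steel into compression, with equal and opposite forces P (no external load).
Equating the net (thermal + elastic) strains gives |α₁ − α₂|·ΔT = P·[1/(A₁E₁) + 1/(A₂E₂)].
|α₁ − α₂|·ΔT = 12.2×10⁻⁶ × 113 = 0.001379.
1/(A₁E₁) + 1/(A₂E₂) = 1/(2250×205×10³) + 1/(875×70×10³) = 1.849×10⁻⁸ N⁻¹.
P = 0.001379 / 1.849×10⁻⁸ = 74540 N = 74.54 kN.
σ_{steel} = P/A₁ = 74540/2250 = 33.13 MPa, compressive.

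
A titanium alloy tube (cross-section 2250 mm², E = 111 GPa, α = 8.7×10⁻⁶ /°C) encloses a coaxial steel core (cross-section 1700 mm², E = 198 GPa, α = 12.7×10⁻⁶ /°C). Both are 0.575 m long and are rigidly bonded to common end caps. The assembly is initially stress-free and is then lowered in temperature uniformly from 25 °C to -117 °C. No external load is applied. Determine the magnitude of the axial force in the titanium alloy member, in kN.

P ≈ 81.4 kN (compressive in the titanium alloy)

The steel has the larger α, so on cooling it would change length more than the titanium alloy if both were free. The rigid plates force a common final length, so the steel is put into tension and the titanium alloy into compression, with equal and opposite forces P (no external load).
Setting the final lengths equal and cancelling L: (α₁ − α₂)ΔT = P/(A₁E₁) + P/(A₂E₂).
|α₁ − α₂|·ΔT = 4×10⁻⁶ × 142 = 0.000568.
1/(A₁E₁) + 1/(A₂E₂) = 1/(2250×111×10³) + 1/(1700×198×10³) = 6.975×10⁻⁹ N⁻¹.
P = 0.000568 / 6.975×10⁻⁹ = 81430 N = 81.43 kN.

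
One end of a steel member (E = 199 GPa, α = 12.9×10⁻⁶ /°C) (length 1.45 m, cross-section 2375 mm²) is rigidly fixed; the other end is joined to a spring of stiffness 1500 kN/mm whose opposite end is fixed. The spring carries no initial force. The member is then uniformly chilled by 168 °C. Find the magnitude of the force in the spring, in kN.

P ≈ 841 kN

The unrestrained thermal change is αΔT L = 12.9×10⁻⁶ × 168 × 1450 = 3.142 mm.
Let P be the tensile force in the spring. The member extends elastically by PL/(AE) and the spring stretches by P/k; together these equal δ_free.
P [ L/(AE) + 1/k ] = δ_free → P [ 1450/(2375×199×10³) + 1/(1500×10³) ] = 3.142.
P = 3.142 / 3.735×10⁻⁶ = 841400 N.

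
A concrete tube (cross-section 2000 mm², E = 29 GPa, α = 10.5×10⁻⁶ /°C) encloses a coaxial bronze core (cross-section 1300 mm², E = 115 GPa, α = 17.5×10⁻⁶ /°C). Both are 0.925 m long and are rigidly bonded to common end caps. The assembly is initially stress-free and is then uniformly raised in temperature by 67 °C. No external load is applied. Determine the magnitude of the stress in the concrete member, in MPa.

Both members must finish at the same length. With the larger α, the bronze tends to over-expand; the plates restrain it, putting the bronze in compression and the concrete in tension. With no external load the two internal forces are equal and opposite, magnitude P.
Compatibility of the two members (thermal + elastic change equal): (α₁ − α₂)ΔT = P·[1/(A₁E₁) + 1/(A₂E₂)].
|α₁ − α₂|·ΔT = 7×10⁻⁶ × 67 = 0.000469.
1/(A₁E₁) + 1/(A₂E₂) = 1/(2000×29×10³) + 1/(1300×115×10³) = 2.393×10⁻⁸ N⁻¹.
So P = 0.000469 / 2.393×10⁻⁸ = 19.6 kN.
σ_{concrete} = P/A₁ = 19600/2000 = 9.799 MPa, tensile.

σ ≈ 9.8 MPa (tensile)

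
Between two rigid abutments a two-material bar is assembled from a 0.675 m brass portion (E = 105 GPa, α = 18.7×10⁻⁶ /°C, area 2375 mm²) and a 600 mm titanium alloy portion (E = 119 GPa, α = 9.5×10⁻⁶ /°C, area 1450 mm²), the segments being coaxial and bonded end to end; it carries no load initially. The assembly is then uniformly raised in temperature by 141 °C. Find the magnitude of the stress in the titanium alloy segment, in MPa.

With the walls removed the bar would change length by δ_free = Σ αᵢΔT Lᵢ = 18.7×10⁻⁶×141×675 + 9.5×10⁻⁶×141×600 = 2.583 mm.
The rigid supports impose zero overall length change; the single axial force P common to all segments must satisfy P Σ Lᵢ/(AᵢEᵢ) = δ_free.
The series flexibility is Σ Lᵢ/(AᵢEᵢ) = 675/(2375×105×10³) + 600/(1450×119×10³) = 6.184×10⁻⁶ mm/N.
P = 2.583 / 6.184×10⁻⁶ = 417800 N = 417.8 kN, compressive.
σ_{titanium alloy} = P / A = 417800 / 1450 = 288.1 MPa.

σ ≈ 288 MPa (compressive)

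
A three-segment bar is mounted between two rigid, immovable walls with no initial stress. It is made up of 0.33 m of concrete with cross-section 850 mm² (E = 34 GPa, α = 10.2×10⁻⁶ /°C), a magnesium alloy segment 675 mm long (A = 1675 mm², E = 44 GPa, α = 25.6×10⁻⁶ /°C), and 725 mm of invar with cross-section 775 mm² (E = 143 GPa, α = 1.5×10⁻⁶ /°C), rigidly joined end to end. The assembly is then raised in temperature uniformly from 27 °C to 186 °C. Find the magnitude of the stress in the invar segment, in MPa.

With the walls removed the bar would change length by δ_free = Σ αᵢΔT Lᵢ = 10.2×10⁻⁶×159×330 + 25.6×10⁻⁶×159×675 + 1.5×10⁻⁶×159×725 = 3.456 mm.
The rigid supports impose zero overall length change; the single axial force P common to all segments must satisfy P Σ Lᵢ/(AᵢEᵢ) = δ_free.
Σ Lᵢ/(AᵢEᵢ) = 330/(850×34×10³) + 675/(1675×44×10³) + 725/(775×143×10³) = 2.712×10⁻⁵ mm/N.
Hence P = δ_free / Σ(L/AE) = 3.456/2.712×10⁻⁵ = 127.4 kN (compressive).
σ_{invar} = P / A = 127400 / 775 = 164.4 MPa.

σ ≈ 164 MPa (compressive)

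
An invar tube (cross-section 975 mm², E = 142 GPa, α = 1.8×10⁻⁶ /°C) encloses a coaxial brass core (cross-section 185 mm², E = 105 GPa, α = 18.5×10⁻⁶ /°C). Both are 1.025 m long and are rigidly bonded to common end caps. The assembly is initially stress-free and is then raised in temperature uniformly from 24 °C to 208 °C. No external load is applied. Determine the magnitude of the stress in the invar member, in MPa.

σ ≈ 53.7 MPa (tensile)

Equilibrium of a rigid end plate with no external load gives equal and opposite internal forces ±P in the two members. Since α_{brass} > α_{invar}, heating drives the brass into compression and the invar into tension.
Setting the final lengths equal and cancelling L: (α₁ − α₂)ΔT = P/(A₁E₁) + P/(A₂E₂).
|α₁ − α₂|·ΔT = 16.7×10⁻⁶ × 184 = 0.003073.
1/(A₁E₁) + 1/(A₂E₂) = 1/(975×142×10³) + 1/(185×105×10³) = 5.87×10⁻⁸ N⁻¹.
So P = 0.003073 / 5.87×10⁻⁸ = 52.34 kN.
σ_{invar} = P/A₁ = 52340/975 = 53.69 MPa, tensile.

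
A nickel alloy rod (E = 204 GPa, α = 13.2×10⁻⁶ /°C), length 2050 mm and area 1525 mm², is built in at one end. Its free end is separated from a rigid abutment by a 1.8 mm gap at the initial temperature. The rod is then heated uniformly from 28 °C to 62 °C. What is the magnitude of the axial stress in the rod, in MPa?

σ ≈ 0 MPa

Free thermal elongation = αΔT L = 13.2×10⁻⁶ × 34 × 2050 = 0.92 mm.
Since δ_free = 0.92 mm is less than the 1.8 mm gap, the rod never touches the wall. No axial force develops.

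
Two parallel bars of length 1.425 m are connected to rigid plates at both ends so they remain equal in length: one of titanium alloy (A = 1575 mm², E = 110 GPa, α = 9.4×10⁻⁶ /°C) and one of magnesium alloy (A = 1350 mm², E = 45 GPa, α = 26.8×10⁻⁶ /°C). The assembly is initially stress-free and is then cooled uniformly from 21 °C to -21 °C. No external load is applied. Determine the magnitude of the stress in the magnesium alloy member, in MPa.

σ ≈ 24.3 MPa (tensile)

Equilibrium of a rigid end plate with no external load gives equal and opposite internal forces ±P in the two members. Since α_{magnesium alloy} > α_{titanium alloy}, cooling drives the magnesium alloy into tension and the titanium alloy into compression.
Equating the net (thermal + elastic) strains gives |α₁ − α₂|·ΔT = P·[1/(A₁E₁) + 1/(A₂E₂)].
|α₁ − α₂|·ΔT = 17.4×10⁻⁶ × 42 = 0.0007308.
1/(A₁E₁) + 1/(A₂E₂) = 1/(1575×110×10³) + 1/(1350×45×10³) = 2.223×10⁻⁸ N⁻¹.
P = 0.0007308 / 2.223×10⁻⁸ = 32870 N = 32.87 kN.
σ_{magnesium alloy} = P/A₂ = 32870/1350 = 24.35 MPa, tensile.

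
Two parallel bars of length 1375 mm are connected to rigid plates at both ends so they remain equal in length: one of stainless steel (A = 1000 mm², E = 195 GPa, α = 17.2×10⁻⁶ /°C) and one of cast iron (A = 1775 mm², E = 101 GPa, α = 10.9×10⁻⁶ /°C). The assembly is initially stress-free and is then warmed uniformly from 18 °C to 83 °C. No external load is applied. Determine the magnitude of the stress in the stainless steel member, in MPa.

Equilibrium of a rigid end plate with no external load gives equal and opposite internal forces ±P in the two members. Since α_{stainless steel} > α_{cast iron}, heating drives the stainless steel into compression and the cast iron into tension.
Equating the net (thermal + elastic) strains gives |α₁ − α₂|·ΔT = P·[1/(A₁E₁) + 1/(A₂E₂)].
|α₁ − α₂|·ΔT = 6.3×10⁻⁶ × 65 = 0.0004095.
1/(A₁E₁) + 1/(A₂E₂) = 1/(1000×195×10³) + 1/(1775×101×10³) = 1.071×10⁻⁸ N⁻¹.
So P = 0.0004095 / 1.071×10⁻⁸ = 38.25 kN.
σ_{stainless steel} = P/A₁ = 38250/1000 = 38.25 MPa, compressive.

σ ≈ 38.2 MPa (compressive)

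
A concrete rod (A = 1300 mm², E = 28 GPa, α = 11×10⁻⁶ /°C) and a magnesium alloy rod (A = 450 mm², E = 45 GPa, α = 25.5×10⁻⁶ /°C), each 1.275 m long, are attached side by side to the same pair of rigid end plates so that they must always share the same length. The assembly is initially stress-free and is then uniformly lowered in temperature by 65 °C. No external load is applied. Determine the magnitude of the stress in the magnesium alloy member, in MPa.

Equilibrium of a rigid end plate with no external load gives equal and opposite internal forces ±P in the two members. Since α_{magnesium alloy} > α_{concrete}, cooling drives the magnesium alloy into tension and the concrete into compression.
Compatibility of the two members (thermal + elastic change equal): (α₁ − α₂)ΔT = P·[1/(A₁E₁) + 1/(A₂E₂)].
|α₁ − α₂|·ΔT = 14.5×10⁻⁶ × 65 = 0.0009425.
1/(A₁E₁) + 1/(A₂E₂) = 1/(1300×28×10³) + 1/(450×45×10³) = 7.686×10⁻⁸ N⁻¹.
P = 0.0009425 / 7.686×10⁻⁸ = 12260 N = 12.26 kN.
σ_{magnesium alloy} = P/A₂ = 12260/450 = 27.25 MPa, tensile.

σ ≈ 27.3 MPa (tensile)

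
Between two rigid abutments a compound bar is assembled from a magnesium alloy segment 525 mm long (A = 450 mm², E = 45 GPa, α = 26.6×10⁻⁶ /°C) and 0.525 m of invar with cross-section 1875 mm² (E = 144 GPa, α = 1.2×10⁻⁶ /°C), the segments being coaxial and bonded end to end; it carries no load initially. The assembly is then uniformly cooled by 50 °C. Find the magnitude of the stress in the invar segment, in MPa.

With the walls removed the bar would change length by δ_free = Σ αᵢΔT Lᵢ = 26.6×10⁻⁶×50×525 + 1.2×10⁻⁶×50×525 = 0.7298 mm.
The rigid supports impose zero overall length change; the single axial force P common to all segments must satisfy P Σ Lᵢ/(AᵢEᵢ) = δ_free.
The series flexibility is Σ Lᵢ/(AᵢEᵢ) = 525/(450×45×10³) + 525/(1875×144×10³) = 2.787×10⁻⁵ mm/N.
Hence P = δ_free / Σ(L/AE) = 0.7298/2.787×10⁻⁵ = 26.18 kN (tensile).
σ_{invar} = P / A = 26180 / 1875 = 13.96 MPa.

σ ≈ 14 MPa (tensile)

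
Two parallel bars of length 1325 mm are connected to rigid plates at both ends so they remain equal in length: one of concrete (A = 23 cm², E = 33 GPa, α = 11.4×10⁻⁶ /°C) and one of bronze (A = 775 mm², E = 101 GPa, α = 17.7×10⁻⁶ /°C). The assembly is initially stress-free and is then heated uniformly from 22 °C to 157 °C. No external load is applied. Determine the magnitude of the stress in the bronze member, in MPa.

The bronze has the larger α, so on heating it would change length more than the concrete if both were free. The rigid plates force a common final length, so the bronze is put into compression and the concrete into tension, with equal and opposite forces P (no external load).
Compatibility of the two members (thermal + elastic change equal): (α₁ − α₂)ΔT = P·[1/(A₁E₁) + 1/(A₂E₂)].
|α₁ − α₂|·ΔT = 6.3×10⁻⁶ × 135 = 0.0008505.
1/(A₁E₁) + 1/(A₂E₂) = 1/(2300×33×10³) + 1/(775×101×10³) = 2.595×10⁻⁸ N⁻¹.
P = 0.0008505 / 2.595×10⁻⁸ = 32770 N = 32.77 kN.
σ_{bronze} = P/A₂ = 32770/775 = 42.29 MPa, compressive.

σ ≈ 42.3 MPa (compressive)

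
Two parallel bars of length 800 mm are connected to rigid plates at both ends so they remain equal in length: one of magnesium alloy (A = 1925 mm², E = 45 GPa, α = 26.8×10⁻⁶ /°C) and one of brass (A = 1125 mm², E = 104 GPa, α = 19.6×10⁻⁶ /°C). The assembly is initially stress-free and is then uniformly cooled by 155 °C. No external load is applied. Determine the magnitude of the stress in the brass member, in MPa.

σ ≈ 49.4 MPa (compressive)

Equilibrium of a rigid end plate with no external load gives equal and opposite internal forces ±P in the two members. Since α_{magnesium alloy} > α_{brass}, cooling drives the magnesium alloy into tension and the brass into compression.
Setting the final lengths equal and cancelling L: (α₁ − α₂)ΔT = P/(A₁E₁) + P/(A₂E₂).
|α₁ − α₂|·ΔT = 7.2×10⁻⁶ × 155 = 0.001116.
1/(A₁E₁) + 1/(A₂E₂) = 1/(1925×45×10³) + 1/(1125×104×10³) = 2.009×10⁻⁸ N⁻¹.
P = 0.001116 / 2.009×10⁻⁸ = 55550 N = 55.55 kN.
σ_{brass} = P/A₂ = 55550/1125 = 49.38 MPa, compressive.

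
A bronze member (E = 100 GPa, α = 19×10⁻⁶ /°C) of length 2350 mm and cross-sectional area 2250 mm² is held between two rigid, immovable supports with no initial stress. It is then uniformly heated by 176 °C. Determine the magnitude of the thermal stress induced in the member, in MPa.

With length fixed, the mechanical strain must cancel the thermal strain αΔT = 19×10⁻⁶ × 176 = 3344×10⁻⁶.
Hence σ = E·αΔT = 100×10³ × 3344×10⁻⁶ = 334.4 MPa, compressive.

σ ≈ 334 MPa (compressive)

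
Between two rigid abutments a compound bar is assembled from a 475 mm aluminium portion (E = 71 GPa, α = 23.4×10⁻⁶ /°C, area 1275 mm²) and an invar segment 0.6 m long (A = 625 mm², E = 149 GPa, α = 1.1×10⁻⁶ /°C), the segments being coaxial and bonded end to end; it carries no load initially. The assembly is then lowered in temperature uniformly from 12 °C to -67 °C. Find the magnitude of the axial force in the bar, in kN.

P ≈ 79.6 kN (tensile)

Free thermal contraction of the whole bar: Σ αᵢΔT Lᵢ = 23.4×10⁻⁶×79×475 + 1.1×10⁻⁶×79×600 = 0.9302 mm.
The walls prevent any net length change, so an axial force P (same in every segment) develops. Compatibility: P · Σ Lᵢ/(AᵢEᵢ) = δ_free.
The series flexibility is Σ Lᵢ/(AᵢEᵢ) = 475/(1275×71×10³) + 600/(625×149×10³) = 1.169×10⁻⁵ mm/N.
Hence P = δ_free / Σ(L/AE) = 0.9302/1.169×10⁻⁵ = 79.57 kN (tensile).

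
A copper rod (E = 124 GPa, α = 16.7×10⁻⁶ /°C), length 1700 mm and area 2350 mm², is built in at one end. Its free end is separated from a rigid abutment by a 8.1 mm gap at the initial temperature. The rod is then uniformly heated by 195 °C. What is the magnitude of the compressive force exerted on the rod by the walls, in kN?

Unrestrained expansion: δ_free = αΔT L = 16.7×10⁻⁶ × 195 × 1700 = 5.536 mm.
Since δ_free = 5.54 mm is less than the 8.1 mm gap, the rod never touches the wall. No axial force develops.

P ≈ 0 kN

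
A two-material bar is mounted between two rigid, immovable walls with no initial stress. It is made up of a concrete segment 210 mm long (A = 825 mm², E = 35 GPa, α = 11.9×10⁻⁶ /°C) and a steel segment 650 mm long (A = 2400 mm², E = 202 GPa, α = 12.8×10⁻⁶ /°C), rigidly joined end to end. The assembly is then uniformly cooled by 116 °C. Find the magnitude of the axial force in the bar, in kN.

P ≈ 146 kN (tensile)

With the walls removed the bar would change length by δ_free = Σ αᵢΔT Lᵢ = 11.9×10⁻⁶×116×210 + 12.8×10⁻⁶×116×650 = 1.255 mm.
The walls prevent any net length change, so an axial force P (same in every segment) develops. Compatibility: P · Σ Lᵢ/(AᵢEᵢ) = δ_free.
The series flexibility is Σ Lᵢ/(AᵢEᵢ) = 210/(825×35×10³) + 650/(2400×202×10³) = 8.613×10⁻⁶ mm/N.
P = 1.255 / 8.613×10⁻⁶ = 145700 N = 145.7 kN, tensile.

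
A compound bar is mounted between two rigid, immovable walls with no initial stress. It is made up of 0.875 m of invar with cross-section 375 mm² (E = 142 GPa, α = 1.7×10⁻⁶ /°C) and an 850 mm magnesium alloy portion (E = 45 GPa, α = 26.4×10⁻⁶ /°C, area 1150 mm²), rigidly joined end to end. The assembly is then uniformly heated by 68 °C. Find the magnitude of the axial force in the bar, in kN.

With the walls removed the bar would change length by δ_free = Σ αᵢΔT Lᵢ = 1.7×10⁻⁶×68×875 + 26.4×10⁻⁶×68×850 = 1.627 mm.
The walls prevent any net length change, so an axial force P (same in every segment) develops. Compatibility: P · Σ Lᵢ/(AᵢEᵢ) = δ_free.
The series flexibility is Σ Lᵢ/(AᵢEᵢ) = 875/(375×142×10³) + 850/(1150×45×10³) = 3.286×10⁻⁵ mm/N.
Hence P = δ_free / Σ(L/AE) = 1.627/3.286×10⁻⁵ = 49.52 kN (compressive).

P ≈ 49.5 kN (compressive)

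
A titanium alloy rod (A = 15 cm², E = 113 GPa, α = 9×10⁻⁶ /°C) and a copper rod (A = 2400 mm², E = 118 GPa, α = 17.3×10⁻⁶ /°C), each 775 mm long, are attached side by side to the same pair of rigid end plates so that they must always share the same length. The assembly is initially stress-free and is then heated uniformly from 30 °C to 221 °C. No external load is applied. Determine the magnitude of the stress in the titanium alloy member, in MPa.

σ ≈ 112 MPa (tensile)

Equilibrium of a rigid end plate with no external load gives equal and opposite internal forces ±P in the two members. Since α_{copper} > α_{titanium alloy}, heating drives the copper into compression and the titanium alloy into tension.
Equating the net (thermal + elastic) strains gives |α₁ − α₂|·ΔT = P·[1/(A₁E₁) + 1/(A₂E₂)].
|α₁ − α₂|·ΔT = 8.3×10⁻⁶ × 191 = 0.001585.
1/(A₁E₁) + 1/(A₂E₂) = 1/(1500×113×10³) + 1/(2400×118×10³) = 9.431×10⁻⁹ N⁻¹.
P = 0.001585 / 9.431×10⁻⁹ = 168100 N = 168.1 kN.
σ_{titanium alloy} = P/A₁ = 168100/1500 = 112.1 MPa, tensile.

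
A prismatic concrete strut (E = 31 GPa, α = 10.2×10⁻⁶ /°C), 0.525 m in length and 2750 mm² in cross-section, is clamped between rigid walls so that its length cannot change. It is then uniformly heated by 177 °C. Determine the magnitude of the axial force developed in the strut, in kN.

The ends cannot move, so σ = EαΔT = 31×10³ × 10.2×10⁻⁶ × 177 = 55.97 MPa.
Axial force P = σA = 55.97 × 2750 = 153900 N = 153.9 kN, compressive.

P ≈ 154 kN (compressive)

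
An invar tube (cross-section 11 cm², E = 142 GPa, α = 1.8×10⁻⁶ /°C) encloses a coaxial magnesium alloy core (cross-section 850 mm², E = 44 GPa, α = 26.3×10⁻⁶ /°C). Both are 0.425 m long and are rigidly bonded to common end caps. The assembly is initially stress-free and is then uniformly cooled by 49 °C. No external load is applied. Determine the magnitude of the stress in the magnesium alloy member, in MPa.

σ ≈ 42.6 MPa (tensile)

The magnesium alloy has the larger α, so on cooling it would change length more than the invar if both were free. The rigid plates force a common final length, so the magnesium alloy is put into tension and the invar into compression, with equal and opposite forces P (no external load).
Setting the final lengths equal and cancelling L: (α₁ − α₂)ΔT = P/(A₁E₁) + P/(A₂E₂).
|α₁ − α₂|·ΔT = 24.5×10⁻⁶ × 49 = 0.0012.
1/(A₁E₁) + 1/(A₂E₂) = 1/(1100×142×10³) + 1/(850×44×10³) = 3.314×10⁻⁸ N⁻¹.
P = 0.0012 / 3.314×10⁻⁸ = 36230 N = 36.23 kN.
σ_{magnesium alloy} = P/A₂ = 36230/850 = 42.62 MPa, tensile.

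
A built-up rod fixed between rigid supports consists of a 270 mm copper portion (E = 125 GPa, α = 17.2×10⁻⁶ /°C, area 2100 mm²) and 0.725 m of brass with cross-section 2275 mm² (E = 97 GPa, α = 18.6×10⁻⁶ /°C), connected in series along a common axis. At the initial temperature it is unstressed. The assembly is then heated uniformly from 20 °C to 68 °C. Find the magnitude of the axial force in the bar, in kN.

P ≈ 202 kN (compressive)

Free thermal expansion of the whole bar: Σ αᵢΔT Lᵢ = 17.2×10⁻⁶×48×270 + 18.6×10⁻⁶×48×725 = 0.8702 mm.
Since the ends are fixed, an axial force P builds up, equal in every segment, with P · Σ Lᵢ/(AᵢEᵢ) = δ_free.
Σ Lᵢ/(AᵢEᵢ) = 270/(2100×125×10³) + 725/(2275×97×10³) = 4.314×10⁻⁶ mm/N.
Hence P = δ_free / Σ(L/AE) = 0.8702/4.314×10⁻⁶ = 201.7 kN (compressive).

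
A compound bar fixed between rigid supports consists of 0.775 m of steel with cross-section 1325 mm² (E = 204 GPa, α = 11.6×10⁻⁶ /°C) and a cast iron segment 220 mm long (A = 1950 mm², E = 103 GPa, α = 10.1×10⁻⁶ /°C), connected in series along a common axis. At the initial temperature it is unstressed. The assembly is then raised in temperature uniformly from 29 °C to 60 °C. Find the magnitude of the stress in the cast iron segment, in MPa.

σ ≈ 45 MPa (compressive)

If the supports were absent, the total length change would be Σ αᵢΔT Lᵢ = 11.6×10⁻⁶×31×775 + 10.1×10⁻⁶×31×220 = 0.3476 mm.
The rigid supports impose zero overall length change; the single axial force P common to all segments must satisfy P Σ Lᵢ/(AᵢEᵢ) = δ_free.
The series flexibility is Σ Lᵢ/(AᵢEᵢ) = 775/(1325×204×10³) + 220/(1950×103×10³) = 3.963×10⁻⁶ mm/N.
Hence P = δ_free / Σ(L/AE) = 0.3476/3.963×10⁻⁶ = 87.71 kN (compressive).
σ_{cast iron} = P / A = 87710 / 1950 = 44.98 MPa.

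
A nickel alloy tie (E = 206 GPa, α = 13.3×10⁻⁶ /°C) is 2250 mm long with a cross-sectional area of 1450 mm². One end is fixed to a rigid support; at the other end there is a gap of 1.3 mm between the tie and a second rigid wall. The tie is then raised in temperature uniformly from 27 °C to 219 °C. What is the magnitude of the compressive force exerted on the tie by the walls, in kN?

Free thermal elongation = αΔT L = 13.3×10⁻⁶ × 192 × 2250 = 5.746 mm.
After closing the 1.3 mm clearance, 5.746 − 1.3 = 4.446 mm of expansion remains to be suppressed by the wall.
That suppressed elongation corresponds to σ = E·Δ/L = 206×10³ × 4.446/2250 = 407 MPa.
Force on the wall = σA = 407 × 1450 mm² = 590.2 kN.

P ≈ 590 kN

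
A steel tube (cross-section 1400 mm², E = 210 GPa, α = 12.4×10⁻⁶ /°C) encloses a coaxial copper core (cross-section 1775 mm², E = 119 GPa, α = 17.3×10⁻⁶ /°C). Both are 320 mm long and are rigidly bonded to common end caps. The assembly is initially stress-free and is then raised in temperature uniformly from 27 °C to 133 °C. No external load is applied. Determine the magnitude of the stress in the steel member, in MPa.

Both members must finish at the same length. With the larger α, the copper tends to over-expand; the plates restrain it, putting the copper in compression and the steel in tension. With no external load the two internal forces are equal and opposite, magnitude P.
Setting the final lengths equal and cancelling L: (α₁ − α₂)ΔT = P/(A₁E₁) + P/(A₂E₂).
|α₁ − α₂|·ΔT = 4.9×10⁻⁶ × 106 = 0.0005194.
1/(A₁E₁) + 1/(A₂E₂) = 1/(1400×210×10³) + 1/(1775×119×10³) = 8.136×10⁻⁹ N⁻¹.
So P = 0.0005194 / 8.136×10⁻⁹ = 63.84 kN.
σ_{steel} = P/A₁ = 63840/1400 = 45.6 MPa, tensile.

σ ≈ 45.6 MPa (tensile)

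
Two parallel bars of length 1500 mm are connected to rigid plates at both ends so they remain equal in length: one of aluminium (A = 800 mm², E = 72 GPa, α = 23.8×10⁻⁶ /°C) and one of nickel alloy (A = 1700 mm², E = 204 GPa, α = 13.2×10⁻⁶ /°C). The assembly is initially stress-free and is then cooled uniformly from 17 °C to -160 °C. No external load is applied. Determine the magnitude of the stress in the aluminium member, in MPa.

Equilibrium of a rigid end plate with no external load gives equal and opposite internal forces ±P in the two members. Since α_{aluminium} > α_{nickel alloy}, cooling drives the aluminium into tension and the nickel alloy into compression.
Compatibility of the two members (thermal + elastic change equal): (α₁ − α₂)ΔT = P·[1/(A₁E₁) + 1/(A₂E₂)].
|α₁ − α₂|·ΔT = 10.6×10⁻⁶ × 177 = 0.001876.
1/(A₁E₁) + 1/(A₂E₂) = 1/(800×72×10³) + 1/(1700×204×10³) = 2.024×10⁻⁸ N⁻¹.
So P = 0.001876 / 2.024×10⁻⁸ = 92.68 kN.
σ_{aluminium} = P/A₁ = 92680/800 = 115.8 MPa, tensile.

σ ≈ 116 MPa (tensile)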